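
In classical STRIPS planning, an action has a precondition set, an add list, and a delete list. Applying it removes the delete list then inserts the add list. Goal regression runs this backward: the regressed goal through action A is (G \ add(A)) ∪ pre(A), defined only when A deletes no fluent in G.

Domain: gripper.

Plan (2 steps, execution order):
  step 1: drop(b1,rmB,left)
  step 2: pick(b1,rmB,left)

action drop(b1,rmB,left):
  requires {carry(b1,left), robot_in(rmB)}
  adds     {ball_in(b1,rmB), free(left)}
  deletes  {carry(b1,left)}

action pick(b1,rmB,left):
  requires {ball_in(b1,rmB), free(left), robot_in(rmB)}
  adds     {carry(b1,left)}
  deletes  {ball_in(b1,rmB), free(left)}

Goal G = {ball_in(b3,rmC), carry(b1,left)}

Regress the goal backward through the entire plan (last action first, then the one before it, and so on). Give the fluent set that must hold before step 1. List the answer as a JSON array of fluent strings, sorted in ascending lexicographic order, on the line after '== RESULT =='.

Regress step by step:
  through step 2 (pick(b1,rmB,left)): drop {carry(b1,left)}, keep {ball_in(b3,rmC)}, require {ball_in(b1,rmB), free(left), robot_in(rmB)}
    → {ball_in(b1,rmB), ball_in(b3,rmC), free(left), robot_in(rmB)}
  through step 1 (drop(b1,rmB,left)): drop {ball_in(b1,rmB), free(left)}, keep {ball_in(b3,rmC), robot_in(rmB)}, require {carry(b1,left), robot_in(rmB)}
    → {ball_in(b3,rmC), carry(b1,left), robot_in(rmB)}

== RESULT ==
["ball_in(b3,rmC)", "carry(b1,left)", "robot_in(rmB)"]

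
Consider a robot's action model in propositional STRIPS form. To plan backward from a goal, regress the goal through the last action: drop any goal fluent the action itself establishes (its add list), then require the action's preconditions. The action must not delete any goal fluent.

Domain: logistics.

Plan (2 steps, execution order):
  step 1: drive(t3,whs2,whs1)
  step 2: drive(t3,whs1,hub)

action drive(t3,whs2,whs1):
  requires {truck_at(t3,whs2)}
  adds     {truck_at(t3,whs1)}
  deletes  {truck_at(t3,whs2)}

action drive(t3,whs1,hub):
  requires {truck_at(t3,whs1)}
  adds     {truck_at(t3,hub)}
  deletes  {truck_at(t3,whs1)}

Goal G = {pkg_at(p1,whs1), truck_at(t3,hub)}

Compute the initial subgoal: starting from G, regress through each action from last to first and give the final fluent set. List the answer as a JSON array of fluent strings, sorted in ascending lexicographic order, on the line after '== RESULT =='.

Regress step by step:
  through step 2 (drive(t3,whs1,hub)): drop {truck_at(t3,hub)}, keep {pkg_at(p1,whs1)}, require {truck_at(t3,whs1)}
    → {pkg_at(p1,whs1), truck_at(t3,whs1)}
  through step 1 (drive(t3,whs2,whs1)): drop {truck_at(t3,whs1)}, keep {pkg_at(p1,whs1)}, require {truck_at(t3,whs2)}
    → {pkg_at(p1,whs1), truck_at(t3,whs2)}

== RESULT ==
["pkg_at(p1,whs1)", "truck_at(t3,whs2)"]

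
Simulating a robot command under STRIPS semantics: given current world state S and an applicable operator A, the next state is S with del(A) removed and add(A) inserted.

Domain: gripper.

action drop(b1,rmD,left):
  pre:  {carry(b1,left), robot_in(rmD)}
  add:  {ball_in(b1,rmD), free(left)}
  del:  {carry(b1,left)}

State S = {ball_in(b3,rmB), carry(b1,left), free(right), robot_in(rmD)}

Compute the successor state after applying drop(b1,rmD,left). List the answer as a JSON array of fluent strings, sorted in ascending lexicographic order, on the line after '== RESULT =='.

Compute (S \ del) ∪ add:
  pre ⊆ S: {carry(b1,left), robot_in(rmD)} ⊆ S  — applicable
  S \ del = {ball_in(b3,rmB), free(right), robot_in(rmD)}
  ∪ add   = {ball_in(b1,rmD), ball_in(b3,rmB), free(left), free(right), robot_in(rmD)}

== RESULT ==
["ball_in(b1,rmD)", "ball_in(b3,rmB)", "free(left)", "free(right)", "robot_in(rmD)"]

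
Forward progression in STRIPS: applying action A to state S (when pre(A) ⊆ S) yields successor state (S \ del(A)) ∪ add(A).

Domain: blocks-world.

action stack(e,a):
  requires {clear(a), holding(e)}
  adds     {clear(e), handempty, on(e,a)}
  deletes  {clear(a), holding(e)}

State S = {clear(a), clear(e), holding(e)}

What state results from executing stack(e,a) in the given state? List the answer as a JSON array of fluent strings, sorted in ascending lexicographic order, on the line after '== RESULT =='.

Compute (S \ del) ∪ add:
  pre ⊆ S: {clear(a), holding(e)} ⊆ S  — applicable
  S \ del = {clear(e)}
  ∪ add   = {clear(e), handempty, on(e,a)}

== RESULT ==
["clear(e)", "handempty", "on(e,a)"]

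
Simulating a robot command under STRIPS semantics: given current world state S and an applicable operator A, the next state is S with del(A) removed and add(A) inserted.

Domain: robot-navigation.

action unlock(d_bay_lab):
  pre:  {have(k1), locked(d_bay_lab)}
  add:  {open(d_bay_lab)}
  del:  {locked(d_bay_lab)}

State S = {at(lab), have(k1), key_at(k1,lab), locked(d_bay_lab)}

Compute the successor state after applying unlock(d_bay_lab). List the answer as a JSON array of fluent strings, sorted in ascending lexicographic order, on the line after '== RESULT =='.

Compute (S \ del) ∪ add:
  pre ⊆ S: {have(k1), locked(d_bay_lab)} ⊆ S  — applicable
  S \ del = {at(lab), have(k1), key_at(k1,lab)}
  ∪ add   = {at(lab), have(k1), key_at(k1,lab), open(d_bay_lab)}

== RESULT ==
["at(lab)", "have(k1)", "key_at(k1,lab)", "open(d_bay_lab)"]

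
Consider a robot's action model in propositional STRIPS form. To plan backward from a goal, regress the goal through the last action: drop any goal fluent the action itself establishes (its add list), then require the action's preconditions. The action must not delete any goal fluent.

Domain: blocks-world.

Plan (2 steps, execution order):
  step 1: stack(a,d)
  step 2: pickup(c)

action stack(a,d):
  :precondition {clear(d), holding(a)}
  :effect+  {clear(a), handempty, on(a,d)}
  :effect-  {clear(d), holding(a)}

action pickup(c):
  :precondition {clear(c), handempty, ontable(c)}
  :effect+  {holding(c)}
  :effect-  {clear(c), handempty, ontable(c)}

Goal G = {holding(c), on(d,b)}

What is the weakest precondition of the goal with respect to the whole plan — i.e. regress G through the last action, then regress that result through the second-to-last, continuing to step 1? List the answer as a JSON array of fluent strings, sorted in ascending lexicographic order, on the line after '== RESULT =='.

Regress step by step:
  through step 2 (pickup(c)): drop {holding(c)}, keep {on(d,b)}, require {clear(c), handempty, ontable(c)}
    → {clear(c), handempty, on(d,b), ontable(c)}
  through step 1 (stack(a,d)): drop {handempty}, keep {clear(c), on(d,b), ontable(c)}, require {clear(d), holding(a)}
    → {clear(c), clear(d), holding(a), on(d,b), ontable(c)}

== RESULT ==
["clear(c)", "clear(d)", "holding(a)", "on(d,b)", "ontable(c)"]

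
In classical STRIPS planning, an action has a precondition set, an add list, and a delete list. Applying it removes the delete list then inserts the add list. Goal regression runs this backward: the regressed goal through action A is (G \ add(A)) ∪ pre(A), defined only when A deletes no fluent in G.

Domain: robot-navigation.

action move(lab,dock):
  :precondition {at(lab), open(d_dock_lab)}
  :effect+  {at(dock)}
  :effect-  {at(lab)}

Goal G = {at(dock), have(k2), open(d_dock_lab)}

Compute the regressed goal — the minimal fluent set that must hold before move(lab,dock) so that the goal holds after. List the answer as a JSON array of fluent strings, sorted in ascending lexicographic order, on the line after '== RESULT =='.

Regress:
  G ∩ del = {}  (empty — regression defined)
  G \ add = {at(dock), have(k2), open(d_dock_lab)} \ {at(dock)} = {have(k2), open(d_dock_lab)}
  ∪ pre   = {have(k2), open(d_dock_lab)} ∪ {at(lab), open(d_dock_lab)}
          = {at(lab), have(k2), open(d_dock_lab)}

== RESULT ==
["at(lab)", "have(k2)", "open(d_dock_lab)"]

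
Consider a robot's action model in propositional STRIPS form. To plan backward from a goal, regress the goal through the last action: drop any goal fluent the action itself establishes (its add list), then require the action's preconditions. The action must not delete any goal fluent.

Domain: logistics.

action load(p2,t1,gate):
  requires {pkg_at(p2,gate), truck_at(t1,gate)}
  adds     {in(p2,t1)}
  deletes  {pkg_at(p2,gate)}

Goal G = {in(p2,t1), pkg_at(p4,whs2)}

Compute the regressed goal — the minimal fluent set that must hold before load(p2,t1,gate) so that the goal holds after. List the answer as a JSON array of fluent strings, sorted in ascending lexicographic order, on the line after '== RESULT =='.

Compute (G \ add) ∪ pre:
  G ∩ del = {}  (empty — regression defined)
  G \ add = {in(p2,t1), pkg_at(p4,whs2)} \ {in(p2,t1)} = {pkg_at(p4,whs2)}
  ∪ pre   = {pkg_at(p4,whs2)} ∪ {pkg_at(p2,gate), truck_at(t1,gate)}
          = {pkg_at(p2,gate), pkg_at(p4,whs2), truck_at(t1,gate)}

== RESULT ==
["pkg_at(p2,gate)", "pkg_at(p4,whs2)", "truck_at(t1,gate)"]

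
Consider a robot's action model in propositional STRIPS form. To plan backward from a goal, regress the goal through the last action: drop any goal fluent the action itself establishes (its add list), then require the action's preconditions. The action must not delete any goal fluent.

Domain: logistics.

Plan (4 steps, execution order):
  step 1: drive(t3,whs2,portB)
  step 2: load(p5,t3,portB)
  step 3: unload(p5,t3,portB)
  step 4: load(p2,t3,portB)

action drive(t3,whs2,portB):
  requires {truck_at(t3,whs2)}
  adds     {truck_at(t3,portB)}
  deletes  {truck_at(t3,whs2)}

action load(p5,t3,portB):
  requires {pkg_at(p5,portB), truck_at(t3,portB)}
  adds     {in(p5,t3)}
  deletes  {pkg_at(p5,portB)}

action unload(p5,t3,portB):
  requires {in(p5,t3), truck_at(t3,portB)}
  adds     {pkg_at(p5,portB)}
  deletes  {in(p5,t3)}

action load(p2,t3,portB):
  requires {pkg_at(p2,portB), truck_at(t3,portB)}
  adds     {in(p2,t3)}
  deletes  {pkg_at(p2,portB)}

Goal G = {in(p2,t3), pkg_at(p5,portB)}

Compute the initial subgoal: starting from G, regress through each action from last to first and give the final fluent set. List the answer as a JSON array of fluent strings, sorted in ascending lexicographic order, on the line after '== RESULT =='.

Regress step by step:
  through step 4 (load(p2,t3,portB)): drop {in(p2,t3)}, keep {pkg_at(p5,portB)}, require {pkg_at(p2,portB), truck_at(t3,portB)}
    → {pkg_at(p2,portB), pkg_at(p5,portB), truck_at(t3,portB)}
  through step 3 (unload(p5,t3,portB)): drop {pkg_at(p5,portB)}, keep {pkg_at(p2,portB), truck_at(t3,portB)}, require {in(p5,t3), truck_at(t3,portB)}
    → {in(p5,t3), pkg_at(p2,portB), truck_at(t3,portB)}
  through step 2 (load(p5,t3,portB)): drop {in(p5,t3)}, keep {pkg_at(p2,portB), truck_at(t3,portB)}, require {pkg_at(p5,portB), truck_at(t3,portB)}
    → {pkg_at(p2,portB), pkg_at(p5,portB), truck_at(t3,portB)}
  through step 1 (drive(t3,whs2,portB)): drop {truck_at(t3,portB)}, keep {pkg_at(p2,portB), pkg_at(p5,portB)}, require {truck_at(t3,whs2)}
    → {pkg_at(p2,portB), pkg_at(p5,portB), truck_at(t3,whs2)}

== RESULT ==
["pkg_at(p2,portB)", "pkg_at(p5,portB)", "truck_at(t3,whs2)"]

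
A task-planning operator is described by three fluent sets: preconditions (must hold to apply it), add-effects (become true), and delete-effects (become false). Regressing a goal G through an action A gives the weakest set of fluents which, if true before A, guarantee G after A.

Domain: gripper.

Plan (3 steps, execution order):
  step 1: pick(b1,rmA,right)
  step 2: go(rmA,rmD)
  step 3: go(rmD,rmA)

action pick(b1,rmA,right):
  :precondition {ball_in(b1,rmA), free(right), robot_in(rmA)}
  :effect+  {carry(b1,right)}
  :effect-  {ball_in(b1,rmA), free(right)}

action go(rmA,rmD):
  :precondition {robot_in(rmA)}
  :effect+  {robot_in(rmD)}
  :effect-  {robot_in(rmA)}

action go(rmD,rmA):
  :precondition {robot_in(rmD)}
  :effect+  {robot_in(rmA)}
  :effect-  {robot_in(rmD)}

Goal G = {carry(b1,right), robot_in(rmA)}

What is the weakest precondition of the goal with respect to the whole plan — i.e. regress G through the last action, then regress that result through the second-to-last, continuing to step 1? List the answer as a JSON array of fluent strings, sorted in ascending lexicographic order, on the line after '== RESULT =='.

Regress step by step:
  through step 3 (go(rmD,rmA)): drop {robot_in(rmA)}, keep {carry(b1,right)}, require {robot_in(rmD)}
    → {carry(b1,right), robot_in(rmD)}
  through step 2 (go(rmA,rmD)): drop {robot_in(rmD)}, keep {carry(b1,right)}, require {robot_in(rmA)}
    → {carry(b1,right), robot_in(rmA)}
  through step 1 (pick(b1,rmA,right)): drop {carry(b1,right)}, keep {robot_in(rmA)}, require {ball_in(b1,rmA), free(right), robot_in(rmA)}
    → {ball_in(b1,rmA), free(right), robot_in(rmA)}

== RESULT ==
["ball_in(b1,rmA)", "free(right)", "robot_in(rmA)"]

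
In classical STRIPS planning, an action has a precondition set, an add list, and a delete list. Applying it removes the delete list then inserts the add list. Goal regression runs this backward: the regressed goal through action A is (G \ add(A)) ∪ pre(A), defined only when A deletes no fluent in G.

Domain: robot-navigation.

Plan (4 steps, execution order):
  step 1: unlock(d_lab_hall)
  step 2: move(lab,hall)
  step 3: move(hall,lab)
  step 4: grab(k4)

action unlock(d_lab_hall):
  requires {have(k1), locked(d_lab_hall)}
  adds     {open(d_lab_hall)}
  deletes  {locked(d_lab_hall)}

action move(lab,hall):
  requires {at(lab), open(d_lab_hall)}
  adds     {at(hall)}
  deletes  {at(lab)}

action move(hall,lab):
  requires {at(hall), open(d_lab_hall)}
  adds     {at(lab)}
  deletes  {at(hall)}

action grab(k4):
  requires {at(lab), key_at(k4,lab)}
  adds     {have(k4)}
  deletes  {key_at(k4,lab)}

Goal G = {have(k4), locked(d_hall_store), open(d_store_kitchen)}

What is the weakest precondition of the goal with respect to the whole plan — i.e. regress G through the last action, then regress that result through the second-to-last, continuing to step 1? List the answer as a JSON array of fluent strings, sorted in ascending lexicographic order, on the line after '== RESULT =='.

Work backward from the goal:
  through step 4 (grab(k4)): drop {have(k4)}, keep {locked(d_hall_store), open(d_store_kitchen)}, require {at(lab), key_at(k4,lab)}
    → {at(lab), key_at(k4,lab), locked(d_hall_store), open(d_store_kitchen)}
  through step 3 (move(hall,lab)): drop {at(lab)}, keep {key_at(k4,lab), locked(d_hall_store), open(d_store_kitchen)}, require {at(hall), open(d_lab_hall)}
    → {at(hall), key_at(k4,lab), locked(d_hall_store), open(d_lab_hall), open(d_store_kitchen)}
  through step 2 (move(lab,hall)): drop {at(hall)}, keep {key_at(k4,lab), locked(d_hall_store), open(d_lab_hall), open(d_store_kitchen)}, require {at(lab), open(d_lab_hall)}
    → {at(lab), key_at(k4,lab), locked(d_hall_store), open(d_lab_hall), open(d_store_kitchen)}
  through step 1 (unlock(d_lab_hall)): drop {open(d_lab_hall)}, keep {at(lab), key_at(k4,lab), locked(d_hall_store), open(d_store_kitchen)}, require {have(k1), locked(d_lab_hall)}
    → {at(lab), have(k1), key_at(k4,lab), locked(d_hall_store), locked(d_lab_hall), open(d_store_kitchen)}

== RESULT ==
["at(lab)", "have(k1)", "key_at(k4,lab)", "locked(d_hall_store)", "locked(d_lab_hall)", "open(d_store_kitchen)"]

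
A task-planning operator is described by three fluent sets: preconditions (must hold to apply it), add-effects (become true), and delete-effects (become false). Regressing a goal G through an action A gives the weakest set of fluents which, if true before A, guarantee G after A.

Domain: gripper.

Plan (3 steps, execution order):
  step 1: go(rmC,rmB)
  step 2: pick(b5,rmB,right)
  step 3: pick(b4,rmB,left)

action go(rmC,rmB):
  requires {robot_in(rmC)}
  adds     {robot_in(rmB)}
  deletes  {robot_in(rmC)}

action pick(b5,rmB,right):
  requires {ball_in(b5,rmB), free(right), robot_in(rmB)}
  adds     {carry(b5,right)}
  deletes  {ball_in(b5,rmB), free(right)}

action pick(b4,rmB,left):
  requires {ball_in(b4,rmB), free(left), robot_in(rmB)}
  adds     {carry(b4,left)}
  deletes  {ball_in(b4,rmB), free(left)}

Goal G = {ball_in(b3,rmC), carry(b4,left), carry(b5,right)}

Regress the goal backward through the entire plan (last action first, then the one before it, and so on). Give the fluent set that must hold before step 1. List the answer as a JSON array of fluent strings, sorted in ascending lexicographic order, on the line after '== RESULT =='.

Work backward from the goal:
  through step 3 (pick(b4,rmB,left)): drop {carry(b4,left)}, keep {ball_in(b3,rmC), carry(b5,right)}, require {ball_in(b4,rmB), free(left), robot_in(rmB)}
    → {ball_in(b3,rmC), ball_in(b4,rmB), carry(b5,right), free(left), robot_in(rmB)}
  through step 2 (pick(b5,rmB,right)): drop {carry(b5,right)}, keep {ball_in(b3,rmC), ball_in(b4,rmB), free(left), robot_in(rmB)}, require {ball_in(b5,rmB), free(right), robot_in(rmB)}
    → {ball_in(b3,rmC), ball_in(b4,rmB), ball_in(b5,rmB), free(left), free(right), robot_in(rmB)}
  through step 1 (go(rmC,rmB)): drop {robot_in(rmB)}, keep {ball_in(b3,rmC), ball_in(b4,rmB), ball_in(b5,rmB), free(left), free(right)}, require {robot_in(rmC)}
    → {ball_in(b3,rmC), ball_in(b4,rmB), ball_in(b5,rmB), free(left), free(right), robot_in(rmC)}

== RESULT ==
["ball_in(b3,rmC)", "ball_in(b4,rmB)", "ball_in(b5,rmB)", "free(left)", "free(right)", "robot_in(rmC)"]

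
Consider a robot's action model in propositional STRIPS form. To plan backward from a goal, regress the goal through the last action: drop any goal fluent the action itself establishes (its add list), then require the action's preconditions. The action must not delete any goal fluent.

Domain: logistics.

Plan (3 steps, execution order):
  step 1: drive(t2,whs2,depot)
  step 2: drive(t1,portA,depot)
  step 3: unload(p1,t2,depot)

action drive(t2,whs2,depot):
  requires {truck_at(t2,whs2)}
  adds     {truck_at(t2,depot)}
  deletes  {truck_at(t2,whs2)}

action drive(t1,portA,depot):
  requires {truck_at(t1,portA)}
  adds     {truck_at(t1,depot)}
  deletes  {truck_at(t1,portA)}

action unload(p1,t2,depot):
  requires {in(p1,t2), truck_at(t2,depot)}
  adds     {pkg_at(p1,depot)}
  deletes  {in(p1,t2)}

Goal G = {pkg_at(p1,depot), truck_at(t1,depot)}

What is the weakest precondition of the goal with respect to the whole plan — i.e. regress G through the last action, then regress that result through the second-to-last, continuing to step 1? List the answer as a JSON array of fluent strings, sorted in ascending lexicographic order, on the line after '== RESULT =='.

Work backward from the goal:
  through step 3 (unload(p1,t2,depot)): drop {pkg_at(p1,depot)}, keep {truck_at(t1,depot)}, require {in(p1,t2), truck_at(t2,depot)}
    → {in(p1,t2), truck_at(t1,depot), truck_at(t2,depot)}
  through step 2 (drive(t1,portA,depot)): drop {truck_at(t1,depot)}, keep {in(p1,t2), truck_at(t2,depot)}, require {truck_at(t1,portA)}
    → {in(p1,t2), truck_at(t1,portA), truck_at(t2,depot)}
  through step 1 (drive(t2,whs2,depot)): drop {truck_at(t2,depot)}, keep {in(p1,t2), truck_at(t1,portA)}, require {truck_at(t2,whs2)}
    → {in(p1,t2), truck_at(t1,portA), truck_at(t2,whs2)}

== RESULT ==
["in(p1,t2)", "truck_at(t1,portA)", "truck_at(t2,whs2)"]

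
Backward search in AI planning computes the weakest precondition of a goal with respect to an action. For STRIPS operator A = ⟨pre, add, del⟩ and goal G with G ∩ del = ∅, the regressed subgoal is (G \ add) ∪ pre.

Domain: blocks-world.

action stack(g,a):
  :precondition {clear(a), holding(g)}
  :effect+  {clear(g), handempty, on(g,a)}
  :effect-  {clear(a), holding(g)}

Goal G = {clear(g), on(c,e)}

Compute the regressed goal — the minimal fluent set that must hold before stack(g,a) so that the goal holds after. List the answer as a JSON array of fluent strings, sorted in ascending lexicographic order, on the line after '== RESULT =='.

Regress:
  G ∩ del = {}  (empty — regression defined)
  G \ add = {clear(g), on(c,e)} \ {clear(g), handempty, on(g,a)} = {on(c,e)}
  ∪ pre   = {on(c,e)} ∪ {clear(a), holding(g)}
          = {clear(a), holding(g), on(c,e)}

== RESULT ==
["clear(a)", "holding(g)", "on(c,e)"]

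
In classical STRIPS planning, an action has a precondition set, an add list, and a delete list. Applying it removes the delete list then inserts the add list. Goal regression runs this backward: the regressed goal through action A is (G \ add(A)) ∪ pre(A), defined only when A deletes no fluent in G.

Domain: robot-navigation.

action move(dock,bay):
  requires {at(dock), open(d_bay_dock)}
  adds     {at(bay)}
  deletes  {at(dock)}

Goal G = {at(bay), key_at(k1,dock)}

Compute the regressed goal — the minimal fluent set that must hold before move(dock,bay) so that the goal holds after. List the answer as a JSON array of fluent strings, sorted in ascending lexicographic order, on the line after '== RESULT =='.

Compute (G \ add) ∪ pre:
  G ∩ del = {}  (empty — regression defined)
  G \ add = {at(bay), key_at(k1,dock)} \ {at(bay)} = {key_at(k1,dock)}
  ∪ pre   = {key_at(k1,dock)} ∪ {at(dock), open(d_bay_dock)}
          = {at(dock), key_at(k1,dock), open(d_bay_dock)}

== RESULT ==
["at(dock)", "key_at(k1,dock)", "open(d_bay_dock)"]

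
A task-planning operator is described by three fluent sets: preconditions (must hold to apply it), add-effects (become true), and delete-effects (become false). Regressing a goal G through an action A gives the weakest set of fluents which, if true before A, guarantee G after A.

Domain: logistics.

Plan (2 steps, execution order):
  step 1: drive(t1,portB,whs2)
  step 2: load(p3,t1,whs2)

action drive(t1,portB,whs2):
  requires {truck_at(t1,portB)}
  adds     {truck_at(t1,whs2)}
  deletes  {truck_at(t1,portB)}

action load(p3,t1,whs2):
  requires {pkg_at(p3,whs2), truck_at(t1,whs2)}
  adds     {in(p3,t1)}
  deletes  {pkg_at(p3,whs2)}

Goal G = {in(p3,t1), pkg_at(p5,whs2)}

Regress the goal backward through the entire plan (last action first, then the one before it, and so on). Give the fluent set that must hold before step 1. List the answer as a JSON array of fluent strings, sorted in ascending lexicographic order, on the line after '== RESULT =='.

Work backward from the goal:
  through step 2 (load(p3,t1,whs2)): drop {in(p3,t1)}, keep {pkg_at(p5,whs2)}, require {pkg_at(p3,whs2), truck_at(t1,whs2)}
    → {pkg_at(p3,whs2), pkg_at(p5,whs2), truck_at(t1,whs2)}
  through step 1 (drive(t1,portB,whs2)): drop {truck_at(t1,whs2)}, keep {pkg_at(p3,whs2), pkg_at(p5,whs2)}, require {truck_at(t1,portB)}
    → {pkg_at(p3,whs2), pkg_at(p5,whs2), truck_at(t1,portB)}

== RESULT ==
["pkg_at(p3,whs2)", "pkg_at(p5,whs2)", "truck_at(t1,portB)"]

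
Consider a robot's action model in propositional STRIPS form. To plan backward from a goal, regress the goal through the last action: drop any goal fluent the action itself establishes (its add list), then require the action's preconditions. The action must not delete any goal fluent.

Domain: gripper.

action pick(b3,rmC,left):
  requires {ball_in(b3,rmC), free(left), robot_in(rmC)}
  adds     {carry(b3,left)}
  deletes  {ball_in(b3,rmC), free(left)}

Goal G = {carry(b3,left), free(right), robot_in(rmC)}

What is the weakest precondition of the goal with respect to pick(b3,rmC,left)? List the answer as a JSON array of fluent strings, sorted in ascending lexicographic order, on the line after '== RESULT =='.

Compute (G \ add) ∪ pre:
  G ∩ del = {}  (empty — regression defined)
  G \ add = {carry(b3,left), free(right), robot_in(rmC)} \ {carry(b3,left)} = {free(right), robot_in(rmC)}
  ∪ pre   = {free(right), robot_in(rmC)} ∪ {ball_in(b3,rmC), free(left), robot_in(rmC)}
          = {ball_in(b3,rmC), free(left), free(right), robot_in(rmC)}

== RESULT ==
["ball_in(b3,rmC)", "free(left)", "free(right)", "robot_in(rmC)"]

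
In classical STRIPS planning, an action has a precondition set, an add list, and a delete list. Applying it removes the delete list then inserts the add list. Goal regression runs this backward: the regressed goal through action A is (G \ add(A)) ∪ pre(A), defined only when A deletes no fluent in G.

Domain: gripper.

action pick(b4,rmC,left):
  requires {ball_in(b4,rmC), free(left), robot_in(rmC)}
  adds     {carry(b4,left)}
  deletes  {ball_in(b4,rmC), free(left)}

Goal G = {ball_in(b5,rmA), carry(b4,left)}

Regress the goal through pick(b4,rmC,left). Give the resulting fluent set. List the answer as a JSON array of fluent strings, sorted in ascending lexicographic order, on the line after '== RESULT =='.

Regress:
  G ∩ del = {}  (empty — regression defined)
  G \ add = {ball_in(b5,rmA), carry(b4,left)} \ {carry(b4,left)} = {ball_in(b5,rmA)}
  ∪ pre   = {ball_in(b5,rmA)} ∪ {ball_in(b4,rmC), free(left), robot_in(rmC)}
          = {ball_in(b4,rmC), ball_in(b5,rmA), free(left), robot_in(rmC)}

== RESULT ==
["ball_in(b4,rmC)", "ball_in(b5,rmA)", "free(left)", "robot_in(rmC)"]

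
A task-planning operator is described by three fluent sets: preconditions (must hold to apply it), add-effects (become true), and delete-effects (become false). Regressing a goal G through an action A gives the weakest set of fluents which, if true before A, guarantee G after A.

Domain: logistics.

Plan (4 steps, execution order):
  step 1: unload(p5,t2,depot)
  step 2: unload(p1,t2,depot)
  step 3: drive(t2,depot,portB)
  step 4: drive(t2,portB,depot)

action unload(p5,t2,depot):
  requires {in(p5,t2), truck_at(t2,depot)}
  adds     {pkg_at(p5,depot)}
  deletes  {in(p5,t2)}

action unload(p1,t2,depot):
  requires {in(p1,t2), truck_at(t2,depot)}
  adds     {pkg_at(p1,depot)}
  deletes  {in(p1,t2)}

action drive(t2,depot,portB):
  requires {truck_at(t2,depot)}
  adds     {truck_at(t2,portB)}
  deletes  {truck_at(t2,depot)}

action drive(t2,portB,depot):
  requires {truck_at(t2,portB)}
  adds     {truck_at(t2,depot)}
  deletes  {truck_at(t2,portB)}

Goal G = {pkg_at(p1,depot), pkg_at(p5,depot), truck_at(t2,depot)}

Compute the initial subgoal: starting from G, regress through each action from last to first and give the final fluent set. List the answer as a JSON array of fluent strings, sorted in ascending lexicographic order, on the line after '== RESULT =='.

Work backward from the goal:
  through step 4 (drive(t2,portB,depot)): drop {truck_at(t2,depot)}, keep {pkg_at(p1,depot), pkg_at(p5,depot)}, require {truck_at(t2,portB)}
    → {pkg_at(p1,depot), pkg_at(p5,depot), truck_at(t2,portB)}
  through step 3 (drive(t2,depot,portB)): drop {truck_at(t2,portB)}, keep {pkg_at(p1,depot), pkg_at(p5,depot)}, require {truck_at(t2,depot)}
    → {pkg_at(p1,depot), pkg_at(p5,depot), truck_at(t2,depot)}
  through step 2 (unload(p1,t2,depot)): drop {pkg_at(p1,depot)}, keep {pkg_at(p5,depot), truck_at(t2,depot)}, require {in(p1,t2), truck_at(t2,depot)}
    → {in(p1,t2), pkg_at(p5,depot), truck_at(t2,depot)}
  through step 1 (unload(p5,t2,depot)): drop {pkg_at(p5,depot)}, keep {in(p1,t2), truck_at(t2,depot)}, require {in(p5,t2), truck_at(t2,depot)}
    → {in(p1,t2), in(p5,t2), truck_at(t2,depot)}

== RESULT ==
["in(p1,t2)", "in(p5,t2)", "truck_at(t2,depot)"]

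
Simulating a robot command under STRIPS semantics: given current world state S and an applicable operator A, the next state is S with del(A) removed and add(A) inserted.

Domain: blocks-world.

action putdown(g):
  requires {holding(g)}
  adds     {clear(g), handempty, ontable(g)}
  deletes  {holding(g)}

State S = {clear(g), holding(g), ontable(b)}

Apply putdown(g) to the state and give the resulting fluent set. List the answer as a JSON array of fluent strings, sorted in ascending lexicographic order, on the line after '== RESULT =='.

Compute (S \ del) ∪ add:
  pre ⊆ S: {holding(g)} ⊆ S  — applicable
  S \ del = {clear(g), ontable(b)}
  ∪ add   = {clear(g), handempty, ontable(b), ontable(g)}

== RESULT ==
["clear(g)", "handempty", "ontable(b)", "ontable(g)"]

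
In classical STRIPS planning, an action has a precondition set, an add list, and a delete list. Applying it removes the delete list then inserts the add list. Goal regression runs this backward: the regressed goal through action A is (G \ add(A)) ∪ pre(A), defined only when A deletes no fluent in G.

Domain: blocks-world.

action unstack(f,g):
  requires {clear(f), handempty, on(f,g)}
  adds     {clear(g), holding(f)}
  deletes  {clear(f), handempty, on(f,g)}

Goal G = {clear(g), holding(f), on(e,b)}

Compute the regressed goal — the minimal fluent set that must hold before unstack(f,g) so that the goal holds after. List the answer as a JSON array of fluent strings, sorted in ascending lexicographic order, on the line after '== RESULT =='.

Regress:
  G ∩ del = {}  (empty — regression defined)
  G \ add = {clear(g), holding(f), on(e,b)} \ {clear(g), holding(f)} = {on(e,b)}
  ∪ pre   = {on(e,b)} ∪ {clear(f), handempty, on(f,g)}
          = {clear(f), handempty, on(e,b), on(f,g)}

== RESULT ==
["clear(f)", "handempty", "on(e,b)", "on(f,g)"]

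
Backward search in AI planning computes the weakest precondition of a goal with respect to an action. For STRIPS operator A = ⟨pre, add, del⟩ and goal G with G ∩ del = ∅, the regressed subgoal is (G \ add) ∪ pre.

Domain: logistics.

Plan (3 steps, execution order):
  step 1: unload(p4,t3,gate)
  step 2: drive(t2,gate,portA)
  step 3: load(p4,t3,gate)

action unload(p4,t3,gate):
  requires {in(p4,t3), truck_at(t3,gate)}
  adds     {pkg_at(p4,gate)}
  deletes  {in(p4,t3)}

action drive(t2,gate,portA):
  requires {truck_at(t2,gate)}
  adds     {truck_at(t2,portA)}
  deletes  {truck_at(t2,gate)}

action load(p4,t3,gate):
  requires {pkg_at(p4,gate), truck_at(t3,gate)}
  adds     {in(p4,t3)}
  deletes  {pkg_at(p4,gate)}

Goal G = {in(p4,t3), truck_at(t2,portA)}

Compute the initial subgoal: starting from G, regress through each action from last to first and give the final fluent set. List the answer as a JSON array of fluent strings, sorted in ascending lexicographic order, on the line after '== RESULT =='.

Work backward from the goal:
  through step 3 (load(p4,t3,gate)): drop {in(p4,t3)}, keep {truck_at(t2,portA)}, require {pkg_at(p4,gate), truck_at(t3,gate)}
    → {pkg_at(p4,gate), truck_at(t2,portA), truck_at(t3,gate)}
  through step 2 (drive(t2,gate,portA)): drop {truck_at(t2,portA)}, keep {pkg_at(p4,gate), truck_at(t3,gate)}, require {truck_at(t2,gate)}
    → {pkg_at(p4,gate), truck_at(t2,gate), truck_at(t3,gate)}
  through step 1 (unload(p4,t3,gate)): drop {pkg_at(p4,gate)}, keep {truck_at(t2,gate), truck_at(t3,gate)}, require {in(p4,t3), truck_at(t3,gate)}
    → {in(p4,t3), truck_at(t2,gate), truck_at(t3,gate)}

== RESULT ==
["in(p4,t3)", "truck_at(t2,gate)", "truck_at(t3,gate)"]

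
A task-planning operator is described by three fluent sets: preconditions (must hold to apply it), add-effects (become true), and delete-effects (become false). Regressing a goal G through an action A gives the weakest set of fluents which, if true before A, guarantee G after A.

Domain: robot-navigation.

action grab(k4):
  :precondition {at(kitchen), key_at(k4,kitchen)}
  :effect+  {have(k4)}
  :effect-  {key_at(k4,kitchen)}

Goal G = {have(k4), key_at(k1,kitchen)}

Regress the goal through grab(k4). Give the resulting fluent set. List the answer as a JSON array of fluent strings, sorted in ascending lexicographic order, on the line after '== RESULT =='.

Compute (G \ add) ∪ pre:
  G ∩ del = {}  (empty — regression defined)
  G \ add = {have(k4), key_at(k1,kitchen)} \ {have(k4)} = {key_at(k1,kitchen)}
  ∪ pre   = {key_at(k1,kitchen)} ∪ {at(kitchen), key_at(k4,kitchen)}
          = {at(kitchen), key_at(k1,kitchen), key_at(k4,kitchen)}

== RESULT ==
["at(kitchen)", "key_at(k1,kitchen)", "key_at(k4,kitchen)"]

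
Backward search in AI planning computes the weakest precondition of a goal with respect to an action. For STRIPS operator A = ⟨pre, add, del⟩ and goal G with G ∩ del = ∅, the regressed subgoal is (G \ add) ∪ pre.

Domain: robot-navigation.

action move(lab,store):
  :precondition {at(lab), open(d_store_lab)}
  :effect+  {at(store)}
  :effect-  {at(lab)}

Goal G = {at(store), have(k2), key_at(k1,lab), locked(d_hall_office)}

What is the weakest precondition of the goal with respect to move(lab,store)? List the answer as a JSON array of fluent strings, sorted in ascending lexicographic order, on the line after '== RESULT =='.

Compute (G \ add) ∪ pre:
  G ∩ del = {}  (empty — regression defined)
  G \ add = {at(store), have(k2), key_at(k1,lab), locked(d_hall_office)} \ {at(store)} = {have(k2), key_at(k1,lab), locked(d_hall_office)}
  ∪ pre   = {have(k2), key_at(k1,lab), locked(d_hall_office)} ∪ {at(lab), open(d_store_lab)}
          = {at(lab), have(k2), key_at(k1,lab), locked(d_hall_office), open(d_store_lab)}

== RESULT ==
["at(lab)", "have(k2)", "key_at(k1,lab)", "locked(d_hall_office)", "open(d_store_lab)"]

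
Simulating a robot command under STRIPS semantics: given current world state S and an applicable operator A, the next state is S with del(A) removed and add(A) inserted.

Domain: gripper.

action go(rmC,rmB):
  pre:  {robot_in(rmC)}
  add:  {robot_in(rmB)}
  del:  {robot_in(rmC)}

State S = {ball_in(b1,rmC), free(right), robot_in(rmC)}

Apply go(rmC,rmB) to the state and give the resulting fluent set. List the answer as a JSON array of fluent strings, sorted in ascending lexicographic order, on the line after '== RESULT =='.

Compute (S \ del) ∪ add:
  pre ⊆ S: {robot_in(rmC)} ⊆ S  — applicable
  S \ del = {ball_in(b1,rmC), free(right)}
  ∪ add   = {ball_in(b1,rmC), free(right), robot_in(rmB)}

== RESULT ==
["ball_in(b1,rmC)", "free(right)", "robot_in(rmB)"]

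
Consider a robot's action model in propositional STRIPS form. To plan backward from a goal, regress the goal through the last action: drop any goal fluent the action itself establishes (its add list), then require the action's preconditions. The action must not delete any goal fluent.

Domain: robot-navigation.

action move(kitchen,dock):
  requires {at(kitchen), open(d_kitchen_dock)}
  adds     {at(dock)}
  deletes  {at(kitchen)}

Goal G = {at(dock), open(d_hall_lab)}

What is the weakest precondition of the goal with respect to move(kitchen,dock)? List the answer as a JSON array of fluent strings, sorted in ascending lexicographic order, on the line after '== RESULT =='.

Regress:
  G ∩ del = {}  (empty — regression defined)
  G \ add = {at(dock), open(d_hall_lab)} \ {at(dock)} = {open(d_hall_lab)}
  ∪ pre   = {open(d_hall_lab)} ∪ {at(kitchen), open(d_kitchen_dock)}
          = {at(kitchen), open(d_hall_lab), open(d_kitchen_dock)}

== RESULT ==
["at(kitchen)", "open(d_hall_lab)", "open(d_kitchen_dock)"]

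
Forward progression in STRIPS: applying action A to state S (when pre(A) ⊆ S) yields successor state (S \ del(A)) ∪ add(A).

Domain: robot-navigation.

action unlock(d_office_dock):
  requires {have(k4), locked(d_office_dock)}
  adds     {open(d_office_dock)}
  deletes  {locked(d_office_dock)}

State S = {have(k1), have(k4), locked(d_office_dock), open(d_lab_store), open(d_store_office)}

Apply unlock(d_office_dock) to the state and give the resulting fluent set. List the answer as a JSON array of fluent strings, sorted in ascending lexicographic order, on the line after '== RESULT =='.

Progress:
  pre ⊆ S: {have(k4), locked(d_office_dock)} ⊆ S  — applicable
  S \ del = {have(k1), have(k4), open(d_lab_store), open(d_store_office)}
  ∪ add   = {have(k1), have(k4), open(d_lab_store), open(d_office_dock), open(d_store_office)}

== RESULT ==
["have(k1)", "have(k4)", "open(d_lab_store)", "open(d_office_dock)", "open(d_store_office)"]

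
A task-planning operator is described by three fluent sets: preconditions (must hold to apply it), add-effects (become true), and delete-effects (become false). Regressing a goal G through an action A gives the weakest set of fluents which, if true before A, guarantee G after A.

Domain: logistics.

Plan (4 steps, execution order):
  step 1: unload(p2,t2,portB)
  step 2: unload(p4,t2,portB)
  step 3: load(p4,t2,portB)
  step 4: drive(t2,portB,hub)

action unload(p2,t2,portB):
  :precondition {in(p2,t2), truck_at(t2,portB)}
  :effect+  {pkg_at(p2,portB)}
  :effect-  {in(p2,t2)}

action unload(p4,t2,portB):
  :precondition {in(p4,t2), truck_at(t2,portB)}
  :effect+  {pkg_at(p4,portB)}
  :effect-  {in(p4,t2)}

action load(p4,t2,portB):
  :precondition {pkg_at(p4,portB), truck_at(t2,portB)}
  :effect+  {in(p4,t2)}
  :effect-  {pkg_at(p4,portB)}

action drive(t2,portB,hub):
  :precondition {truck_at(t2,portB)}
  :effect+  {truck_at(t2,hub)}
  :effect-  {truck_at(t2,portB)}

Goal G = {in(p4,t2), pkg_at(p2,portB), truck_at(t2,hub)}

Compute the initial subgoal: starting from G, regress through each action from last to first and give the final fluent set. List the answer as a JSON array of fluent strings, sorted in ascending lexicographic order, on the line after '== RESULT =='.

Regress step by step:
  through step 4 (drive(t2,portB,hub)): drop {truck_at(t2,hub)}, keep {in(p4,t2), pkg_at(p2,portB)}, require {truck_at(t2,portB)}
    → {in(p4,t2), pkg_at(p2,portB), truck_at(t2,portB)}
  through step 3 (load(p4,t2,portB)): drop {in(p4,t2)}, keep {pkg_at(p2,portB), truck_at(t2,portB)}, require {pkg_at(p4,portB), truck_at(t2,portB)}
    → {pkg_at(p2,portB), pkg_at(p4,portB), truck_at(t2,portB)}
  through step 2 (unload(p4,t2,portB)): drop {pkg_at(p4,portB)}, keep {pkg_at(p2,portB), truck_at(t2,portB)}, require {in(p4,t2), truck_at(t2,portB)}
    → {in(p4,t2), pkg_at(p2,portB), truck_at(t2,portB)}
  through step 1 (unload(p2,t2,portB)): drop {pkg_at(p2,portB)}, keep {in(p4,t2), truck_at(t2,portB)}, require {in(p2,t2), truck_at(t2,portB)}
    → {in(p2,t2), in(p4,t2), truck_at(t2,portB)}

== RESULT ==
["in(p2,t2)", "in(p4,t2)", "truck_at(t2,portB)"]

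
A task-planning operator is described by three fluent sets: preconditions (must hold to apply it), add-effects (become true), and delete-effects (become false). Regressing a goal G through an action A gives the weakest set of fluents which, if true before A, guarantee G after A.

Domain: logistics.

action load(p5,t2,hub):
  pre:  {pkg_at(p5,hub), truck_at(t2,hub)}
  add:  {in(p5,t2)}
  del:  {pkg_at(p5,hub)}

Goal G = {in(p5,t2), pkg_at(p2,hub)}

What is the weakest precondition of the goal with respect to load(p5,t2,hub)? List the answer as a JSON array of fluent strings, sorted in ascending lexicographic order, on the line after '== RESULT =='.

Compute (G \ add) ∪ pre:
  G ∩ del = {}  (empty — regression defined)
  G \ add = {in(p5,t2), pkg_at(p2,hub)} \ {in(p5,t2)} = {pkg_at(p2,hub)}
  ∪ pre   = {pkg_at(p2,hub)} ∪ {pkg_at(p5,hub), truck_at(t2,hub)}
          = {pkg_at(p2,hub), pkg_at(p5,hub), truck_at(t2,hub)}

== RESULT ==
["pkg_at(p2,hub)", "pkg_at(p5,hub)", "truck_at(t2,hub)"]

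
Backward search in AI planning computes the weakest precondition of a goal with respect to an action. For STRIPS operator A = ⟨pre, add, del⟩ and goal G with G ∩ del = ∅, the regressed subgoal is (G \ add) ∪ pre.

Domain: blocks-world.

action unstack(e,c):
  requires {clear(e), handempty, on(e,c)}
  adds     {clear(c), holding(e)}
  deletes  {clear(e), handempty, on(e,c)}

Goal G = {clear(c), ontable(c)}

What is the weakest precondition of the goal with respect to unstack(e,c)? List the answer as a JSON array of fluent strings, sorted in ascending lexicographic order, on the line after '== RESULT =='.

Compute (G \ add) ∪ pre:
  G ∩ del = {}  (empty — regression defined)
  G \ add = {clear(c), ontable(c)} \ {clear(c), holding(e)} = {ontable(c)}
  ∪ pre   = {ontable(c)} ∪ {clear(e), handempty, on(e,c)}
          = {clear(e), handempty, on(e,c), ontable(c)}

== RESULT ==
["clear(e)", "handempty", "on(e,c)", "ontable(c)"]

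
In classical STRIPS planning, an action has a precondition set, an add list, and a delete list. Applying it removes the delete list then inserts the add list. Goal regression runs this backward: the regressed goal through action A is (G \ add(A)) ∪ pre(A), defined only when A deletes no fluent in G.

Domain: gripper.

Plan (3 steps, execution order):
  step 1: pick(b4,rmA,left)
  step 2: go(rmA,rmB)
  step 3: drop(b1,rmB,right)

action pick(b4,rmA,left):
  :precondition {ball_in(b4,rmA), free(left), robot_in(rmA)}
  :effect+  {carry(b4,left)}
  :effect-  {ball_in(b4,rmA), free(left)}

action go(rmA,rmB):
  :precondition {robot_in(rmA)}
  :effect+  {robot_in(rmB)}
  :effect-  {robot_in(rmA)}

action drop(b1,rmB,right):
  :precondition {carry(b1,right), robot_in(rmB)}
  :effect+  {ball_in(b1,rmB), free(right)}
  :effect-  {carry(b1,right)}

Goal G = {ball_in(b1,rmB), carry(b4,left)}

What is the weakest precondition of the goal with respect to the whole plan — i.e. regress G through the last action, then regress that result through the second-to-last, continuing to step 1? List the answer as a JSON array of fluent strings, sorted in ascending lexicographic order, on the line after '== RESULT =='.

Work backward from the goal:
  through step 3 (drop(b1,rmB,right)): drop {ball_in(b1,rmB)}, keep {carry(b4,left)}, require {carry(b1,right), robot_in(rmB)}
    → {carry(b1,right), carry(b4,left), robot_in(rmB)}
  through step 2 (go(rmA,rmB)): drop {robot_in(rmB)}, keep {carry(b1,right), carry(b4,left)}, require {robot_in(rmA)}
    → {carry(b1,right), carry(b4,left), robot_in(rmA)}
  through step 1 (pick(b4,rmA,left)): drop {carry(b4,left)}, keep {carry(b1,right), robot_in(rmA)}, require {ball_in(b4,rmA), free(left), robot_in(rmA)}
    → {ball_in(b4,rmA), carry(b1,right), free(left), robot_in(rmA)}

== RESULT ==
["ball_in(b4,rmA)", "carry(b1,right)", "free(left)", "robot_in(rmA)"]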